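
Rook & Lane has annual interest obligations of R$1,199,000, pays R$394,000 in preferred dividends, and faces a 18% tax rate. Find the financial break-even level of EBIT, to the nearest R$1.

Grossing the preferred dividend up to pre-tax terms: R$394,000 / (1 − 0.18) = R$480,487.80.
EPS = 0 when EBIT covers interest plus the pre-tax preferred burden: R$1,199,000 + R$480,487.80 = R$1,679,487.80.

R$1,679,488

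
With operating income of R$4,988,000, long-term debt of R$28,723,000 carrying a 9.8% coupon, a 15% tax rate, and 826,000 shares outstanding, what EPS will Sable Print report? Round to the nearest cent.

R$2.24

Pre-tax income = R$4,988,000 − R$2,814,854.00 = R$2,173,146.00.
Net income = R$2,173,146.00 × (1 − 0.15) = R$1,847,174.10.
EPS = R$1,847,174.10 ÷ 826,000 = R$2.24.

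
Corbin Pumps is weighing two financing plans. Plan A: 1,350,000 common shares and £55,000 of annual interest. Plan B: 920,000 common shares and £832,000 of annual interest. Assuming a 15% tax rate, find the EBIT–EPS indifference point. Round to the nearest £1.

At indifference, (EBIT − 55,000)(1 − t)/1,350,000 = (EBIT − 832,000)(1 − t)/920,000.
The (1 − t) factor cancels: (EBIT − 55,000) × 920,000 = (EBIT − 832,000) × 1,350,000.
EBIT × (1,350,000 − 920,000) = 832,000 × 1,350,000 − 55,000 × 920,000 = 1,072,600,000,000, so EBIT = 1,072,600,000,000 ÷ 430,000 = 2,494,418.60.

£2,494,419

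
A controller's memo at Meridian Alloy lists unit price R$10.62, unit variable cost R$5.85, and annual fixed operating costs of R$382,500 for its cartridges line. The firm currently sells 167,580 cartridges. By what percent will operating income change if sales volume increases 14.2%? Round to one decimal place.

+27.2%

Contribution at this volume is 167,580 × R$4.77 = R$799,356.60.
Subtracting fixed costs: EBIT = R$799,356.60 − R$382,500 = R$416,856.60.
Degree of operating leverage = R$799,356.60 / R$416,856.60 = 1.9176.
Operating income changes by 1.9176 × +14.2% = +27.2%.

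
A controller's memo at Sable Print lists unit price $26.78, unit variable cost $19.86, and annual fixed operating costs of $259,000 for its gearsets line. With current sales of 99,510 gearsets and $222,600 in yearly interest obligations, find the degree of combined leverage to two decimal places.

3.33

Contribution at this volume is 99,510 × $6.92 = $688,609.20.
Operating income = contribution − fixed costs = $688,609.20 − $259,000 = $429,609.20. Interest = $222,600.00.
DOL = $688,609.20 ÷ $429,609.20 = 1.6029; DFL = $429,609.20 ÷ $207,009.20 = 2.0753.
DCL = DOL × DFL = 1.6029 × 2.0753 = 3.3265.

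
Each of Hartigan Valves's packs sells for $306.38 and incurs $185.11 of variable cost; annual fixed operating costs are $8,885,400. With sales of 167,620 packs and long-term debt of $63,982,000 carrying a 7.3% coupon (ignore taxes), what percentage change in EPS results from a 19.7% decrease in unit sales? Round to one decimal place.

-59.1%

Contribution at this volume is 167,620 × $121.27 = $20,327,277.40.
Operating income = contribution − fixed costs = $20,327,277.40 − $8,885,400 = $11,441,877.40.
After interest of $4,670,686.00, pre-tax earnings = $6,771,191.40.
Degree of combined leverage = contribution ÷ (EBIT − I) = $20,327,277.40 ÷ $6,771,191.40 = 3.0020.
%ΔEPS = DCL × %ΔSales = 3.0020 × -19.7% = -59.1%.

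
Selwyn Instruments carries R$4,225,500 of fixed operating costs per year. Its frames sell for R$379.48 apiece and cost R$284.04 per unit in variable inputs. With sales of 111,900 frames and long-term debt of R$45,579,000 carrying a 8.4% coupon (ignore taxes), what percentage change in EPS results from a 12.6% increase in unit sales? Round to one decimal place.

+51.3%

Total contribution margin = 111,900 × R$95.44 = R$10,679,736.00.
Subtracting fixed costs: EBIT = R$10,679,736.00 − R$4,225,500 = R$6,454,236.00.
Interest = R$3,828,636.00, so EBIT − I = R$2,625,600.00.
Degree of combined leverage = contribution ÷ (EBIT − I) = R$10,679,736.00 ÷ R$2,625,600.00 = 4.0675.
%ΔEPS = DCL × %ΔSales = 4.0675 × +12.6% = +51.3%.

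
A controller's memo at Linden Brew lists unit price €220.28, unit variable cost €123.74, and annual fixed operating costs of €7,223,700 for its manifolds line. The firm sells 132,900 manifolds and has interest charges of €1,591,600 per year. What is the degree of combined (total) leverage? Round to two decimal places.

Contribution at this volume is 132,900 × €96.54 = €12,830,166.00.
Operating income = contribution − fixed costs = €12,830,166.00 − €7,223,700 = €5,606,466.00. Interest = €1,591,600.00.
DOL = €12,830,166.00 ÷ €5,606,466.00 = 2.2885; DFL = €5,606,466.00 ÷ €4,014,866.00 = 1.3964.
Combined leverage = 2.2885 × 1.3964 = 3.1957.

3.20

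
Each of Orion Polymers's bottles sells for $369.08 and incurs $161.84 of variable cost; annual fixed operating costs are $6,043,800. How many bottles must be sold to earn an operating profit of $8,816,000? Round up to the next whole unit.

71,704 bottles

Unit CM = price − variable cost = $369.08 − $161.84 = $207.24.
Need Q such that Q × $207.24 − $6,043,800 = $8,816,000, i.e. Q = $14,859,800 / $207.24 = 71,703.34 → 71,704.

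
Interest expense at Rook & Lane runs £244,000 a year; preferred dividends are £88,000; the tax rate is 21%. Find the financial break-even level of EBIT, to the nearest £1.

Preferred dividends are paid after tax, so their pre-tax equivalent is £88,000 ÷ (1 − 0.21) = £111,392.41.
EPS = 0 when EBIT covers interest plus the pre-tax preferred burden: £244,000 + £111,392.41 = £355,392.41.

£355,392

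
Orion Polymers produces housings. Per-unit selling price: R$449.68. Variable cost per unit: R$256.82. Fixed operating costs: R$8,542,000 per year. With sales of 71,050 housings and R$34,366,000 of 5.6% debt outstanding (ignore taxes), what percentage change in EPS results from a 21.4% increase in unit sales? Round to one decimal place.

+90.6%

Contribution at this volume is 71,050 × R$192.86 = R$13,702,703.00.
EBIT = R$13,702,703.00 − R$8,542,000 = R$5,160,703.00.
Interest = R$1,924,496.00, so EBIT − I = R$3,236,207.00.
DCL = total CM / (EBIT − I) = R$13,702,703.00 / R$3,236,207.00 = 4.2342.
EPS therefore changes by 4.2342 × (+21.4%) = +90.6%.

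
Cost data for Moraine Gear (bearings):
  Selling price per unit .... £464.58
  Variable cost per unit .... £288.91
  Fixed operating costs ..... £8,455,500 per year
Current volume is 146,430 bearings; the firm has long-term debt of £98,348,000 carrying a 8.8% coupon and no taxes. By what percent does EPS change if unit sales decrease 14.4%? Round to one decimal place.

-43.0%

At 146,430 units, contribution = 146,430 × £175.67 = £25,723,358.10.
Operating income = contribution − fixed costs = £25,723,358.10 − £8,455,500 = £17,267,858.10.
Interest = £8,654,624.00, so EBIT − I = £8,613,234.10.
Degree of combined leverage = contribution ÷ (EBIT − I) = £25,723,358.10 ÷ £8,613,234.10 = 2.9865.
%ΔEPS = DCL × %ΔSales = 2.9865 × -14.4% = -43.0%.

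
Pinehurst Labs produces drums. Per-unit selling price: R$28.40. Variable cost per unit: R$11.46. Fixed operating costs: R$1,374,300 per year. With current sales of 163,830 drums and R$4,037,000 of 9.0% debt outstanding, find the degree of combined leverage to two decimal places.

At 163,830 units, contribution = 163,830 × R$16.94 = R$2,775,280.20.
Operating income = contribution − fixed costs = R$2,775,280.20 − R$1,374,300 = R$1,400,980.20. Interest = R$363,330.00, so EBIT − I = R$1,037,650.20.
Degree of total leverage = total CM / (EBIT − interest) = R$2,775,280.20 / R$1,037,650.20 = 2.6746.

2.67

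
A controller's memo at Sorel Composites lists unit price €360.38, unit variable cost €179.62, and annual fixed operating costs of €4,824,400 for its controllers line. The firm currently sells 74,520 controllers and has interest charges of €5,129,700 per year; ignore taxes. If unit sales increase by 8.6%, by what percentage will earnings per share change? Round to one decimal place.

+32.9%

Total contribution margin = 74,520 × €180.76 = €13,470,235.20.
Operating income = contribution − fixed costs = €13,470,235.20 − €4,824,400 = €8,645,835.20.
Interest = €5,129,700.00, so EBIT − I = €3,516,135.20.
Degree of combined leverage = contribution ÷ (EBIT − I) = €13,470,235.20 ÷ €3,516,135.20 = 3.8310.
%ΔEPS = DCL × %ΔSales = 3.8310 × +8.6% = +32.9%.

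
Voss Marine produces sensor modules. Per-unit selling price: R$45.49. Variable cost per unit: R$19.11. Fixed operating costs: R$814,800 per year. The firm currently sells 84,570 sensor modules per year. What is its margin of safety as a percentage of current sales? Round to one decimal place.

63.5%

Unit CM = price − variable cost = R$45.49 − R$19.11 = R$26.38. Break-even units = R$814,800 ÷ R$26.38 = 30,887.04; break-even revenue = 30,887.04 × R$45.49 = R$1,405,051.25.
Current sales = 84,570 × R$45.49 = R$3,847,089.30.
Margin of safety = (R$3,847,089.30 − R$1,405,051.25) ÷ R$3,847,089.30 = 63.5%.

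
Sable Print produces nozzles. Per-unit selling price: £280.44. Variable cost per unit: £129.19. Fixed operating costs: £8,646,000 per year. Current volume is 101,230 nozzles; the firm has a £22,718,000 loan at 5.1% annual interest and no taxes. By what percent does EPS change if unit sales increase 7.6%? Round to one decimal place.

Contribution at this volume is 101,230 × £151.25 = £15,311,037.50.
Subtracting fixed costs: EBIT = £15,311,037.50 − £8,646,000 = £6,665,037.50.
Interest = £1,158,618.00, so EBIT − I = £5,506,419.50.
DCL = total CM / (EBIT − I) = £15,311,037.50 / £5,506,419.50 = 2.7806.
EPS therefore changes by 2.7806 × (+7.6%) = +21.1%.

+21.1%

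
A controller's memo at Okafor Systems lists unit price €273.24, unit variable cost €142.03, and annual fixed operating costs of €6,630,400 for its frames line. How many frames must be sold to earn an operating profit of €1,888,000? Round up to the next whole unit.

64,922 frames

Unit CM = price − variable cost = €273.24 − €142.03 = €131.21.
Need Q such that Q × €131.21 − €6,630,400 = €1,888,000, i.e. Q = €8,518,400 / €131.21 = 64,921.88 → 64,922.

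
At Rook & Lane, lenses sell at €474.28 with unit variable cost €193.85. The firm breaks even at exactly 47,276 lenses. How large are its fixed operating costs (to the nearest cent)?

€13,257,608.68

Unit CM = price − variable cost = €474.28 − €193.85 = €280.43.
Since BE = FC / CM, FC = 47,276 × €280.43 = €13,257,608.68.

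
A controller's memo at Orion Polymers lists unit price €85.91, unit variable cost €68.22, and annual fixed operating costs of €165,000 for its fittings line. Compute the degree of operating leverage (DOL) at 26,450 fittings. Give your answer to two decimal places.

1.54

Total contribution margin = 26,450 × €17.69 = €467,900.50.
Operating income = contribution − fixed costs = €467,900.50 − €165,000 = €302,900.50.
Degree of operating leverage = €467,900.50 / €302,900.50 = 1.5447.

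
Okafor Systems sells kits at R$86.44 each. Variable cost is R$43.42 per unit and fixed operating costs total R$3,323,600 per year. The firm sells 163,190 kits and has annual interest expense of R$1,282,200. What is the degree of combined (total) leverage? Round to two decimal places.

Total contribution margin = 163,190 × R$43.02 = R$7,020,433.80.
Operating income = contribution − fixed costs = R$7,020,433.80 − R$3,323,600 = R$3,696,833.80. Interest = R$1,282,200.00, so EBIT − I = R$2,414,633.80.
DCL = contribution ÷ (EBIT − I) = R$7,020,433.80 ÷ R$2,414,633.80 = 2.9075.

2.91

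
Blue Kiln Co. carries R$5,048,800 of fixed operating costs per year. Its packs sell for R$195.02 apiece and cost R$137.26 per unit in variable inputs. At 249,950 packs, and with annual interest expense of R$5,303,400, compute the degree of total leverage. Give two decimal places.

3.53

Contribution at this volume is 249,950 × R$57.76 = R$14,437,112.00.
Operating income = contribution − fixed costs = R$14,437,112.00 − R$5,048,800 = R$9,388,312.00. Interest = R$5,303,400.00, so EBIT − I = R$4,084,912.00.
DCL = contribution ÷ (EBIT − I) = R$14,437,112.00 ÷ R$4,084,912.00 = 3.5343.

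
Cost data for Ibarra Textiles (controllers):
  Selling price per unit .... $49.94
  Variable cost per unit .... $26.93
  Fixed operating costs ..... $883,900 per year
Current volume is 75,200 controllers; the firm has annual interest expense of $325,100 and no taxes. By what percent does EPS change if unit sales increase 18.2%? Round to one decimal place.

+60.4%

Total contribution margin = 75,200 × $23.01 = $1,730,352.00.
Operating income = contribution − fixed costs = $1,730,352.00 − $883,900 = $846,452.00.
After interest of $325,100.00, pre-tax earnings = $521,352.00.
DCL = total CM / (EBIT − I) = $1,730,352.00 / $521,352.00 = 3.3190.
EPS therefore changes by 3.3190 × (+18.2%) = +60.4%.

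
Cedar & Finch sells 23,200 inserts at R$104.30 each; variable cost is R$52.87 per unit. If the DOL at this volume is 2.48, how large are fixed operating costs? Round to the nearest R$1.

R$712,057

Contribution at this volume is 23,200 × R$51.43 = R$1,193,176.00.
Since DOL = CM ÷ EBIT, EBIT = R$1,193,176.00 ÷ 2.48 = R$481,119.35.
Fixed costs = CM − EBIT = R$1,193,176.00 − R$481,119.35 = R$712,057.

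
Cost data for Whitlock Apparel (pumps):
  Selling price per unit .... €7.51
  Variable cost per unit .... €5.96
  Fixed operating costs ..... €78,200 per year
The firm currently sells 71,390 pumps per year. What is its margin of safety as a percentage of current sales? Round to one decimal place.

29.3%

Unit CM = price − variable cost = €7.51 − €5.96 = €1.55. Break-even units = €78,200 ÷ €1.55 = 50,451.61; break-even revenue = 50,451.61 × €7.51 = €378,891.61.
Actual sales revenue = 71,390 × €7.51 = €536,138.90.
Margin of safety = (€536,138.90 − €378,891.61) ÷ €536,138.90 = 29.3%.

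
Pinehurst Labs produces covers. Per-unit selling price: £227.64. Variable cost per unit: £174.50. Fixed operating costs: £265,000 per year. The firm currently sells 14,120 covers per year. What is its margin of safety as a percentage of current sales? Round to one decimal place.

64.7%

Contribution margin per unit = £227.64 − £174.50 = £53.14. Break-even units = £265,000 ÷ £53.14 = 4,986.83; break-even revenue = 4,986.83 × £227.64 = £1,135,201.35.
Actual sales revenue = 14,120 × £227.64 = £3,214,276.80.
Margin of safety = (£3,214,276.80 − £1,135,201.35) ÷ £3,214,276.80 = 64.7%.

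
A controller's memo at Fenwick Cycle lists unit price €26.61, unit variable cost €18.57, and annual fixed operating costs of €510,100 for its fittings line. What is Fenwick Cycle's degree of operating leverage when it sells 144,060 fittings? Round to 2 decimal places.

Contribution at this volume is 144,060 × €8.04 = €1,158,242.40.
EBIT = €1,158,242.40 − €510,100 = €648,142.40.
DOL = contribution ÷ EBIT = €1,158,242.40 ÷ €648,142.40 = 1.7870.

1.79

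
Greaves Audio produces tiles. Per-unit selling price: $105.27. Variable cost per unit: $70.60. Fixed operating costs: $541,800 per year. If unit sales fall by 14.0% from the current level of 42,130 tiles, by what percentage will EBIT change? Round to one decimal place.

Contribution at this volume is 42,130 × $34.67 = $1,460,647.10.
Subtracting fixed costs: EBIT = $1,460,647.10 − $541,800 = $918,847.10.
DOL = contribution ÷ EBIT = $1,460,647.10 ÷ $918,847.10 = 1.5897.
%ΔEBIT = DOL × %ΔSales = 1.5897 × -14.0% = -22.3%.

-22.3%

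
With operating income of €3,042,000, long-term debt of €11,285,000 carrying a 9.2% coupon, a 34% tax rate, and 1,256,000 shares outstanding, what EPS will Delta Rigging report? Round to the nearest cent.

Interest = €1,038,220.00, so EBT = €3,042,000 − €1,038,220.00 = €2,003,780.00.
After tax at 34%: net income = €2,003,780.00 × 0.66 = €1,322,494.80.
EPS = €1,322,494.80 ÷ 1,256,000 = €1.05.

€1.05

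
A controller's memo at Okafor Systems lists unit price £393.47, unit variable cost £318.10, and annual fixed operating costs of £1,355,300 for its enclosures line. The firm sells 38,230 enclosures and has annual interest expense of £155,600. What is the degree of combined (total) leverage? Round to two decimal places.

2.10

Total contribution margin = 38,230 × £75.37 = £2,881,395.10.
Subtracting fixed costs: EBIT = £2,881,395.10 − £1,355,300 = £1,526,095.10. Interest = £155,600.00.
DOL = £2,881,395.10 ÷ £1,526,095.10 = 1.8881; DFL = £1,526,095.10 ÷ £1,370,495.10 = 1.1135.
DCL = DOL × DFL = 1.8881 × 1.1135 = 2.1024.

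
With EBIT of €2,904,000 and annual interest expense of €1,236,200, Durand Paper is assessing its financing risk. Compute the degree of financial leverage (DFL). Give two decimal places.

1.74

Interest = €1,236,200.00.
Degree of financial leverage = EBIT / (EBIT − interest) = €2,904,000 / €1,667,800.00 = 1.7412.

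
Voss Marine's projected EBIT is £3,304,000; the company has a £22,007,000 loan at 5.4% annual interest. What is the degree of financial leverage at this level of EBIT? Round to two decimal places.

Annual interest charges come to £1,188,378.00.
DFL = EBIT ÷ (EBIT − I) = £3,304,000 ÷ (£3,304,000 − £1,188,378.00) = £3,304,000 ÷ £2,115,622.00 = 1.5617.

1.56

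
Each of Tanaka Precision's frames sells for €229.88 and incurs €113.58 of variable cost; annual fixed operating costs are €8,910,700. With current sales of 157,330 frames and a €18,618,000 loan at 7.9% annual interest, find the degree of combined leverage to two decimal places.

2.31

Total contribution margin = 157,330 × €116.30 = €18,297,479.00.
EBIT = €18,297,479.00 − €8,910,700 = €9,386,779.00. Interest = €1,470,822.00, so EBIT − I = €7,915,957.00.
Degree of total leverage = total CM / (EBIT − interest) = €18,297,479.00 / €7,915,957.00 = 2.3115.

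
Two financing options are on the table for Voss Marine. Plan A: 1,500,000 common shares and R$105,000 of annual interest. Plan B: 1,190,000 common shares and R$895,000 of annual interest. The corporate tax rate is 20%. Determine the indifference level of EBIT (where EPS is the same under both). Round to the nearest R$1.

R$3,927,581

Set EPS_A = EPS_B: (EBIT − R$105,000)(1 − 0.20) ÷ 1,500,000 = (EBIT − R$895,000)(1 − 0.20) ÷ 1,190,000.
The (1 − t) factor cancels: (EBIT − 105,000) × 1,190,000 = (EBIT − 895,000) × 1,500,000.
EBIT × (1,500,000 − 1,190,000) = 895,000 × 1,500,000 − 105,000 × 1,190,000 = 1,217,550,000,000, so EBIT = 1,217,550,000,000 ÷ 310,000 = 3,927,580.65.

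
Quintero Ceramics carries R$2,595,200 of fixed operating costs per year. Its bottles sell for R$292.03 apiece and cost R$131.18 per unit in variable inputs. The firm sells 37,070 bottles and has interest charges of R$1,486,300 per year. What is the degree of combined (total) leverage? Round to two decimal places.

At 37,070 units, contribution = 37,070 × R$160.85 = R$5,962,709.50.
EBIT = R$5,962,709.50 − R$2,595,200 = R$3,367,509.50. Interest = R$1,486,300.00, so EBIT − I = R$1,881,209.50.
DCL = contribution ÷ (EBIT − I) = R$5,962,709.50 ÷ R$1,881,209.50 = 3.1696.

3.17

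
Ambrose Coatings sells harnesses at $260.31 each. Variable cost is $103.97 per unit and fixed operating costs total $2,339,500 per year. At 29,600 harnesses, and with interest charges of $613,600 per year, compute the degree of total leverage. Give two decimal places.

Total contribution margin = 29,600 × $156.34 = $4,627,664.00.
Operating income = contribution − fixed costs = $4,627,664.00 − $2,339,500 = $2,288,164.00. Interest = $613,600.00, so EBIT − I = $1,674,564.00.
Degree of total leverage = total CM / (EBIT − interest) = $4,627,664.00 / $1,674,564.00 = 2.7635.

2.76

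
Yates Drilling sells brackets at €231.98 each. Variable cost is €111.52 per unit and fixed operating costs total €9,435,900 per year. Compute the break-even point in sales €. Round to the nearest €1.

CM per unit = €231.98 − €111.52 = €120.46; CM ratio = €120.46 / €231.98 = 0.5193.
Break-even sales = FC ÷ CM ratio = €9,435,900 × €231.98 / €120.46 = €18,171,510.

€18,171,510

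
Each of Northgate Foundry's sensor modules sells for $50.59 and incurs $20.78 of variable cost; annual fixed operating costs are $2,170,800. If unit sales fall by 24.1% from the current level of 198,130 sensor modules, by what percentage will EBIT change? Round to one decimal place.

-38.1%

Total contribution margin = 198,130 × $29.81 = $5,906,255.30.
Operating income = contribution − fixed costs = $5,906,255.30 − $2,170,800 = $3,735,455.30.
DOL = contribution ÷ EBIT = $5,906,255.30 ÷ $3,735,455.30 = 1.5811.
Operating income changes by 1.5811 × -24.1% = -38.1%.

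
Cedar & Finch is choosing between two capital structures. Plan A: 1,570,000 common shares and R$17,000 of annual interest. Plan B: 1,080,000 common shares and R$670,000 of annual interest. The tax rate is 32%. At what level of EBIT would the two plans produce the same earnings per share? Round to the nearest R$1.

Set EPS_A = EPS_B: (EBIT − R$17,000)(1 − 0.32) ÷ 1,570,000 = (EBIT − R$670,000)(1 − 0.32) ÷ 1,080,000.
The (1 − t) factor cancels: (EBIT − 17,000) × 1,080,000 = (EBIT − 670,000) × 1,570,000.
Solving, EBIT = (670,000·1,570,000 − 17,000·1,080,000) / (1,570,000 − 1,080,000) = 1,033,540,000,000 / 490,000 = 2,109,265.31.

R$2,109,265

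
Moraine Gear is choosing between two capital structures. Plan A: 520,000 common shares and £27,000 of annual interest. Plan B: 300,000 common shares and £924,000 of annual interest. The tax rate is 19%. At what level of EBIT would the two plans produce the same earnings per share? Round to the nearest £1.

Set EPS_A = EPS_B: (EBIT − £27,000)(1 − 0.19) ÷ 520,000 = (EBIT − £924,000)(1 − 0.19) ÷ 300,000.
Cancelling (1 − t) and cross-multiplying: 300,000·(EBIT − 27,000) = 520,000·(EBIT − 924,000).
EBIT × (520,000 − 300,000) = 924,000 × 520,000 − 27,000 × 300,000 = 472,380,000,000, so EBIT = 472,380,000,000 ÷ 220,000 = 2,147,181.82.

£2,147,182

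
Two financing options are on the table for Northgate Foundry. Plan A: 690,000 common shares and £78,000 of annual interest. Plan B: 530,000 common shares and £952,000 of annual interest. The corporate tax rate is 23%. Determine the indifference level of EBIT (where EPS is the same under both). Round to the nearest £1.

£3,847,125

Set EPS_A = EPS_B: (EBIT − £78,000)(1 − 0.23) ÷ 690,000 = (EBIT − £952,000)(1 − 0.23) ÷ 530,000.
Cancelling (1 − t) and cross-multiplying: 530,000·(EBIT − 78,000) = 690,000·(EBIT − 952,000).
Solving, EBIT = (952,000·690,000 − 78,000·530,000) / (690,000 − 530,000) = 615,540,000,000 / 160,000 = 3,847,125.00.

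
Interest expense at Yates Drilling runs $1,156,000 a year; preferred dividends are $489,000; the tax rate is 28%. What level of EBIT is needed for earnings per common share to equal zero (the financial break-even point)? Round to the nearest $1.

$1,835,167

Preferred dividends are paid after tax, so their pre-tax equivalent is $489,000 ÷ (1 − 0.28) = $679,166.67.
EPS = 0 when EBIT covers interest plus the pre-tax preferred burden: $1,156,000 + $679,166.67 = $1,835,166.67.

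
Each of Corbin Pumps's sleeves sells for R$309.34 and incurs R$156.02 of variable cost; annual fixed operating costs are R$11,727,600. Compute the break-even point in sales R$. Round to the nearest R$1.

CM per unit = R$309.34 − R$156.02 = R$153.32; CM ratio = R$153.32 / R$309.34 = 0.4956.
Break-even sales = FC ÷ CM ratio = R$11,727,600 × R$309.34 / R$153.32 = R$23,661,726.

R$23,661,726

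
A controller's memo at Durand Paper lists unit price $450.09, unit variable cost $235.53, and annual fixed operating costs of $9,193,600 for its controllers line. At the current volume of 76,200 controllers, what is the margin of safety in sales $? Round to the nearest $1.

$15,011,122

Each unit contributes $450.09 − $235.53 = $214.56. Break-even units = $9,193,600 ÷ $214.56 = 42,848.62; break-even revenue = 42,848.62 × $450.09 = $19,285,735.57.
Current sales = 76,200 × $450.09 = $34,296,858.00.
Margin of safety = $34,296,858.00 − $19,285,735.57 = $15,011,122.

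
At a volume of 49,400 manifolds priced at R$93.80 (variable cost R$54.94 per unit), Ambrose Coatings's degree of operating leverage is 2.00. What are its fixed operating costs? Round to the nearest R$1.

Total contribution margin = 49,400 × R$38.86 = R$1,919,684.00.
Since DOL = CM ÷ EBIT, EBIT = R$1,919,684.00 ÷ 2.00 = R$959,842.00.
And FC = contribution − EBIT = R$1,919,684.00 − R$959,842.00 = R$959,842.

R$959,842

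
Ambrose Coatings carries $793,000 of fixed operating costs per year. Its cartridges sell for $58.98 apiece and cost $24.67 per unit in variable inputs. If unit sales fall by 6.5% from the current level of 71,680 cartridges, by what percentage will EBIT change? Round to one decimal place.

Total contribution margin = 71,680 × $34.31 = $2,459,340.80.
Operating income = contribution − fixed costs = $2,459,340.80 − $793,000 = $1,666,340.80.
So DOL = total CM / EBIT = $2,459,340.80 / $1,666,340.80 = 1.4759.
So EBIT moves 1.4759 × (-6.5%) = -9.6%.

-9.6%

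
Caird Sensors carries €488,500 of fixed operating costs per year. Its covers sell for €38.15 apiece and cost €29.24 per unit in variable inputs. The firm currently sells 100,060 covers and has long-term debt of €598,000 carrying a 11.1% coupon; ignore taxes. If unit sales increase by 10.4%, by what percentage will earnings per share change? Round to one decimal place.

+27.5%

Contribution at this volume is 100,060 × €8.91 = €891,534.60.
Operating income = contribution − fixed costs = €891,534.60 − €488,500 = €403,034.60.
After interest of €66,378.00, pre-tax earnings = €336,656.60.
DCL = total CM / (EBIT − I) = €891,534.60 / €336,656.60 = 2.6482.
EPS therefore changes by 2.6482 × (+10.4%) = +27.5%.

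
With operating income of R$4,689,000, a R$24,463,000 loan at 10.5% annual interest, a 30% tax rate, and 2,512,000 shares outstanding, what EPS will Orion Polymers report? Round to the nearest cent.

R$0.59

Pre-tax income = R$4,689,000 − R$2,568,615.00 = R$2,120,385.00.
Net income = R$2,120,385.00 × (1 − 0.30) = R$1,484,269.50.
Per share: R$1,484,269.50 / 2,512,000 shares = R$0.59.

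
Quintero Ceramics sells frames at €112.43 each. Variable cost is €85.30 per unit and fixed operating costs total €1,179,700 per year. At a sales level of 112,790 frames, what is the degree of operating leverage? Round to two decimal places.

At 112,790 units, contribution = 112,790 × €27.13 = €3,059,992.70.
EBIT = €3,059,992.70 − €1,179,700 = €1,880,292.70.
Degree of operating leverage = €3,059,992.70 / €1,880,292.70 = 1.6274.

1.63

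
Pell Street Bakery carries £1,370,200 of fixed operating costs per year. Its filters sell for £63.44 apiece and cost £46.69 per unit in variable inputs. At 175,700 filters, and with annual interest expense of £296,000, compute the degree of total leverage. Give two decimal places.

2.31

Total contribution margin = 175,700 × £16.75 = £2,942,975.00.
Subtracting fixed costs: EBIT = £2,942,975.00 − £1,370,200 = £1,572,775.00. Interest = £296,000.00, so EBIT − I = £1,276,775.00.
DCL = contribution ÷ (EBIT − I) = £2,942,975.00 ÷ £1,276,775.00 = 2.3050.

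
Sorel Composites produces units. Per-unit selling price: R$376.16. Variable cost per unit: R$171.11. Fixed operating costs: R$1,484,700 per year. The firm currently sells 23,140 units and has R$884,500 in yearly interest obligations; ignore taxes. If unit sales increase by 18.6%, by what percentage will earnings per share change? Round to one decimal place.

Contribution at this volume is 23,140 × R$205.05 = R$4,744,857.00.
Operating income = contribution − fixed costs = R$4,744,857.00 − R$1,484,700 = R$3,260,157.00.
After interest of R$884,500.00, pre-tax earnings = R$2,375,657.00.
DCL = total CM / (EBIT − I) = R$4,744,857.00 / R$2,375,657.00 = 1.9973.
EPS therefore changes by 1.9973 × (+18.6%) = +37.1%.

+37.1%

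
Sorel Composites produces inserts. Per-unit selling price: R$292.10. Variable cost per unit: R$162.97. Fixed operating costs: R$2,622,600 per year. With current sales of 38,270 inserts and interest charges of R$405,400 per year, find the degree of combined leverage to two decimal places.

2.58

At 38,270 units, contribution = 38,270 × R$129.13 = R$4,941,805.10.
Operating income = contribution − fixed costs = R$4,941,805.10 − R$2,622,600 = R$2,319,205.10. Interest = R$405,400.00.
DOL = R$4,941,805.10 ÷ R$2,319,205.10 = 2.1308; DFL = R$2,319,205.10 ÷ R$1,913,805.10 = 1.2118.
DCL = DOL × DFL = 2.1308 × 1.2118 = 2.5821.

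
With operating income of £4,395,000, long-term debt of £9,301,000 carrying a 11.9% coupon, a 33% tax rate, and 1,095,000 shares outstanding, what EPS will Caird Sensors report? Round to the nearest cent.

Pre-tax income = £4,395,000 − £1,106,819.00 = £3,288,181.00.
After tax at 33%: net income = £3,288,181.00 × 0.67 = £2,203,081.27.
Per share: £2,203,081.27 / 1,095,000 shares = £2.01.

£2.01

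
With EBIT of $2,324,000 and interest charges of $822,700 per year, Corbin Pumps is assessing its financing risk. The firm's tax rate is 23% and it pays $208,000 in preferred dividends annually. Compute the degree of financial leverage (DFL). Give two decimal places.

Annual interest charges come to $822,700.00.
Preferred dividends grossed up pre-tax: $208,000 / (1 − 0.23) = $270,129.87.
DFL = EBIT ÷ [EBIT − I − D_p/(1−t)] = $2,324,000 ÷ [$2,324,000 − $822,700.00 − $270,129.87] = $2,324,000 ÷ $1,231,170.13 = 1.8876.

1.89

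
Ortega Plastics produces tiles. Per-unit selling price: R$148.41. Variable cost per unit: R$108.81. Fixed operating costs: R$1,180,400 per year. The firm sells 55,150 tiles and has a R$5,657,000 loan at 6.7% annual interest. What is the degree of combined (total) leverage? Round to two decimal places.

Contribution at this volume is 55,150 × R$39.60 = R$2,183,940.00.
Operating income = contribution − fixed costs = R$2,183,940.00 − R$1,180,400 = R$1,003,540.00. Interest = R$379,019.00.
DOL = R$2,183,940.00 ÷ R$1,003,540.00 = 2.1762; DFL = R$1,003,540.00 ÷ R$624,521.00 = 1.6069.
Combined leverage = 2.1762 × 1.6069 = 3.4969.

3.50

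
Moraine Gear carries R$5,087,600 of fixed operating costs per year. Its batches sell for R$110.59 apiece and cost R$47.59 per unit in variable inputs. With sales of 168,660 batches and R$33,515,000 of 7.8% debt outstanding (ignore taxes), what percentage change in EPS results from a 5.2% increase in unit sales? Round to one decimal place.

Total contribution margin = 168,660 × R$63.00 = R$10,625,580.00.
Operating income = contribution − fixed costs = R$10,625,580.00 − R$5,087,600 = R$5,537,980.00.
After interest of R$2,614,170.00, pre-tax earnings = R$2,923,810.00.
Degree of combined leverage = contribution ÷ (EBIT − I) = R$10,625,580.00 ÷ R$2,923,810.00 = 3.6342.
EPS therefore changes by 3.6342 × (+5.2%) = +18.9%.

+18.9%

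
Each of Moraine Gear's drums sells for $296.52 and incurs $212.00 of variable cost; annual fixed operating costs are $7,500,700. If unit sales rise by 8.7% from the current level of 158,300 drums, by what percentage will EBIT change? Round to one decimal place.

+19.8%

At 158,300 units, contribution = 158,300 × $84.52 = $13,379,516.00.
Operating income = contribution − fixed costs = $13,379,516.00 − $7,500,700 = $5,878,816.00.
DOL = contribution ÷ EBIT = $13,379,516.00 ÷ $5,878,816.00 = 2.2759.
Operating income changes by 2.2759 × +8.7% = +19.8%.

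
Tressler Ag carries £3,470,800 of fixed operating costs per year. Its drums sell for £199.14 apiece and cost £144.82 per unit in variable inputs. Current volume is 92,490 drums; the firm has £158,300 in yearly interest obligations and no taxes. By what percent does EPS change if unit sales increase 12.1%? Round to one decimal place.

At 92,490 units, contribution = 92,490 × £54.32 = £5,024,056.80.
EBIT = £5,024,056.80 − £3,470,800 = £1,553,256.80.
After interest of £158,300.00, pre-tax earnings = £1,394,956.80.
Degree of combined leverage = contribution ÷ (EBIT − I) = £5,024,056.80 ÷ £1,394,956.80 = 3.6016.
%ΔEPS = DCL × %ΔSales = 3.6016 × +12.1% = +43.6%.

+43.6%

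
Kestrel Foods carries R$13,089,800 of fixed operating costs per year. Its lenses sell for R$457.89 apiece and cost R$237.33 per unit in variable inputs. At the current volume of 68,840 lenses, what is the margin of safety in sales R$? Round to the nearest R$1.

Each unit contributes R$457.89 − R$237.33 = R$220.56. Break-even units = R$13,089,800 ÷ R$220.56 = 59,348.02; break-even revenue = 59,348.02 × R$457.89 = R$27,174,866.35.
Current sales = 68,840 × R$457.89 = R$31,521,147.60.
Margin of safety = R$31,521,147.60 − R$27,174,866.35 = R$4,346,281.

R$4,346,281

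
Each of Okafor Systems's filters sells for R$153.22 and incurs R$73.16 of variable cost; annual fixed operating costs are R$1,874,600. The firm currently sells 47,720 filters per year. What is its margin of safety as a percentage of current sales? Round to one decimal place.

Unit CM = price − variable cost = R$153.22 − R$73.16 = R$80.06. Break-even units = R$1,874,600 ÷ R$80.06 = 23,414.94; break-even revenue = 23,414.94 × R$153.22 = R$3,587,636.92.
Current sales = 47,720 × R$153.22 = R$7,311,658.40.
Margin of safety = (R$7,311,658.40 − R$3,587,636.92) ÷ R$7,311,658.40 = 50.9%.

50.9%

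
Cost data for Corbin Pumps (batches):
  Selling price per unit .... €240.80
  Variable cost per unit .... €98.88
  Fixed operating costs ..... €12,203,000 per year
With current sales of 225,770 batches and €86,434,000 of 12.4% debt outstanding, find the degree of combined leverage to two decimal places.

Contribution at this volume is 225,770 × €141.92 = €32,041,278.40.
Operating income = contribution − fixed costs = €32,041,278.40 − €12,203,000 = €19,838,278.40. Interest = €10,717,816.00, so EBIT − I = €9,120,462.40.
DCL = contribution ÷ (EBIT − I) = €32,041,278.40 ÷ €9,120,462.40 = 3.5131.

3.51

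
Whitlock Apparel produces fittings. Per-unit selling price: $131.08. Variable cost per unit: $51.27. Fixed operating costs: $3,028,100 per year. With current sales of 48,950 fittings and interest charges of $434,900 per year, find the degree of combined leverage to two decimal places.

8.80

At 48,950 units, contribution = 48,950 × $79.81 = $3,906,699.50.
Operating income = contribution − fixed costs = $3,906,699.50 − $3,028,100 = $878,599.50. Interest = $434,900.00, so EBIT − I = $443,699.50.
Degree of total leverage = total CM / (EBIT − interest) = $3,906,699.50 / $443,699.50 = 8.8048.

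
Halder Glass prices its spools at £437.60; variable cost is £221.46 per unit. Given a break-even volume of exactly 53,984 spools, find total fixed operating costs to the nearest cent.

£11,668,101.76

Contribution margin per unit = £437.60 − £221.46 = £216.14.
Fixed costs = break-even units × CM = 53,984 × £216.14 = £11,668,101.76.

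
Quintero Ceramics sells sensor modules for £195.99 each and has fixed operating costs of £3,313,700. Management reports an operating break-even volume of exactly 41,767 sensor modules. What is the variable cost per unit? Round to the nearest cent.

At break-even, FC = Q × (P − VC), so P − VC = £3,313,700 ÷ 41,767 = £79.3378.
Hence VC = price − CM = £195.99 − £79.3378 = £116.65.

£116.65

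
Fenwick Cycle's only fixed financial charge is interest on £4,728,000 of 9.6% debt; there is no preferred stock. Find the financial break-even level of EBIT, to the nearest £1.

£453,888

Annual interest = 9.6% × £4,728,000 = £453,888.00.
Without preferred stock the financial break-even is simply EBIT = interest = £453,888.00.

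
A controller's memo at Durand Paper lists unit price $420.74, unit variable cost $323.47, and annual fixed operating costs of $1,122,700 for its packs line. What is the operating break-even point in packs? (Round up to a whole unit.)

11,543 packs

Each unit contributes $420.74 − $323.47 = $97.27.
Break-even volume = fixed costs ÷ CM per unit = $1,122,700 ÷ $97.27 = 11,542.10, so 11,543 packs.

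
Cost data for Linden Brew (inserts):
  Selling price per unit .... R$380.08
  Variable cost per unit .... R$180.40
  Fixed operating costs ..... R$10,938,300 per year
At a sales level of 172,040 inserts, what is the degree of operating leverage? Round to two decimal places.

Contribution at this volume is 172,040 × R$199.68 = R$34,352,947.20.
EBIT = R$34,352,947.20 − R$10,938,300 = R$23,414,647.20.
So DOL = total CM / EBIT = R$34,352,947.20 / R$23,414,647.20 = 1.4672.

1.47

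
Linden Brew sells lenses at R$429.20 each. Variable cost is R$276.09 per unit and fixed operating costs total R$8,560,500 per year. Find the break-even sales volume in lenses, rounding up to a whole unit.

Unit CM = price − variable cost = R$429.20 − R$276.09 = R$153.11.
Break-even volume = fixed costs ÷ CM per unit = R$8,560,500 ÷ R$153.11 = 55,910.78, so 55,911 lenses.

55,911 lenses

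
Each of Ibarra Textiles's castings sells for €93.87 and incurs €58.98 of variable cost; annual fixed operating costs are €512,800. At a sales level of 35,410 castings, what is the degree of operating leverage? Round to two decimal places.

At 35,410 units, contribution = 35,410 × €34.89 = €1,235,454.90.
Operating income = contribution − fixed costs = €1,235,454.90 − €512,800 = €722,654.90.
So DOL = total CM / EBIT = €1,235,454.90 / €722,654.90 = 1.7096.

1.71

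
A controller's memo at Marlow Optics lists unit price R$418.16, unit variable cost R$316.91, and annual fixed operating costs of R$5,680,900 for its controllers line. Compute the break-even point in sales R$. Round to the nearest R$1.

R$23,461,977

CM per unit = R$418.16 − R$316.91 = R$101.25; CM ratio = R$101.25 / R$418.16 = 0.2421.
Break-even revenue = fixed costs × price ÷ CM = R$5,680,900 × R$418.16 ÷ R$101.25 = R$23,461,977.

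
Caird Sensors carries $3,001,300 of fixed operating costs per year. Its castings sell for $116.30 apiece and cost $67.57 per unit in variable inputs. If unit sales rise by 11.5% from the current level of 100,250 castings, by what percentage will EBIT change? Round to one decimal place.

Total contribution margin = 100,250 × $48.73 = $4,885,182.50.
Subtracting fixed costs: EBIT = $4,885,182.50 − $3,001,300 = $1,883,882.50.
So DOL = total CM / EBIT = $4,885,182.50 / $1,883,882.50 = 2.5931.
Operating income changes by 2.5931 × +11.5% = +29.8%.

+29.8%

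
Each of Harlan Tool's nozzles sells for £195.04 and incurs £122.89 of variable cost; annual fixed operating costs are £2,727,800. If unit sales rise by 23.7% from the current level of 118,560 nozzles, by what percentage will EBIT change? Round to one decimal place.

Contribution at this volume is 118,560 × £72.15 = £8,554,104.00.
EBIT = £8,554,104.00 − £2,727,800 = £5,826,304.00.
Degree of operating leverage = £8,554,104.00 / £5,826,304.00 = 1.4682.
So EBIT moves 1.4682 × (+23.7%) = +34.8%.

+34.8%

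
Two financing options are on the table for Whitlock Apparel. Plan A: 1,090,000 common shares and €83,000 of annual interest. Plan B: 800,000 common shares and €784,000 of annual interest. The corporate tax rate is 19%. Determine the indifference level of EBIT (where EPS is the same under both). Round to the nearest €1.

Set EPS_A = EPS_B: (EBIT − €83,000)(1 − 0.19) ÷ 1,090,000 = (EBIT − €784,000)(1 − 0.19) ÷ 800,000.
Cancelling (1 − t) and cross-multiplying: 800,000·(EBIT − 83,000) = 1,090,000·(EBIT − 784,000).
Solving, EBIT = (784,000·1,090,000 − 83,000·800,000) / (1,090,000 − 800,000) = 788,160,000,000 / 290,000 = 2,717,793.10.

€2,717,793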